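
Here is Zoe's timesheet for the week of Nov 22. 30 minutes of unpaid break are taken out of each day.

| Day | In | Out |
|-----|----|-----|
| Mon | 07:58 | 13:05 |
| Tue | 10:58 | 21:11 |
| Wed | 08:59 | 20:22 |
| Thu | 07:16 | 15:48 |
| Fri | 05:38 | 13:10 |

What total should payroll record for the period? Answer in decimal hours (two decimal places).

40.28 hours

Mon: 07:58–13:05 = 5 h 7 min; less 30 min break → 4 h 37 min
Tue: 10:58–21:11 = 10 h 13 min; less 30 min break → 9 h 43 min
Wed: 08:59–20:22 = 11 h 23 min; less 30 min break → 10 h 53 min
Thu: 07:16–15:48 = 8 h 32 min; less 30 min break → 8 h 2 min
Fri: 05:38–13:10 = 7 h 32 min; less 30 min break → 7 h 2 min
Total: 4 h 37 min + 9 h 43 min + 10 h 53 min + 8 h 2 min + 7 h 2 min = 40 h 17 min.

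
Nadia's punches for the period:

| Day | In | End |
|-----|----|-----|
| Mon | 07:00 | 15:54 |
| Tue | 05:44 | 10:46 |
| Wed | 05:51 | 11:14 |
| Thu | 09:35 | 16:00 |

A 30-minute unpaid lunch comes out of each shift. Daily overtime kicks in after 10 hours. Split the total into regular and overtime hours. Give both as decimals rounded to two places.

Mon: 07:00–15:54 = 8 h 54 min; less 30 min break → 8 h 24 min
Tue: 05:44–10:46 = 5 h 2 min; less 30 min break → 4 h 32 min
Wed: 05:51–11:14 = 5 h 23 min; less 30 min break → 4 h 53 min
Thu: 09:35–16:00 = 6 h 25 min; less 30 min break → 5 h 55 min
Mon reg 8 h 24 min / OT 0 h 0 min; Tue reg 4 h 32 min / OT 0 h 0 min; Wed reg 4 h 53 min / OT 0 h 0 min; Thu reg 5 h 55 min / OT 0 h 0 min.
Totals: regular 23 h 44 min, overtime 0 h 0 min.

Regular 23.73 hours, overtime 0.00 hours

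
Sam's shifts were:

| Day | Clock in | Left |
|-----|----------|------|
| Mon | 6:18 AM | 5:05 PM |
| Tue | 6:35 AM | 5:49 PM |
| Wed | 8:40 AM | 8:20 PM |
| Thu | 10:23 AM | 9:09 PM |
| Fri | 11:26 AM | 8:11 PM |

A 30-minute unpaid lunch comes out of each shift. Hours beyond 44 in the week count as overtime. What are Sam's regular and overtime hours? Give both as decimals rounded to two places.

Mon: 6:18 AM–5:05 PM = 10 h 47 min; less 30 min break → 10 h 17 min
Tue: 6:35 AM–5:49 PM = 11 h 14 min; less 30 min break → 10 h 44 min
Wed: 8:40 AM–8:20 PM = 11 h 40 min; less 30 min break → 11 h 10 min
Thu: 10:23 AM–9:09 PM = 10 h 46 min; less 30 min break → 10 h 16 min
Fri: 11:26 AM–8:11 PM = 8 h 45 min; less 30 min break → 8 h 15 min
Total worked: 50 h 42 min = 50.70 h.
Threshold 44 h → overtime 6 h 42 min, regular 44 h 0 min.

Regular 44.00 hours, overtime 6.70 hours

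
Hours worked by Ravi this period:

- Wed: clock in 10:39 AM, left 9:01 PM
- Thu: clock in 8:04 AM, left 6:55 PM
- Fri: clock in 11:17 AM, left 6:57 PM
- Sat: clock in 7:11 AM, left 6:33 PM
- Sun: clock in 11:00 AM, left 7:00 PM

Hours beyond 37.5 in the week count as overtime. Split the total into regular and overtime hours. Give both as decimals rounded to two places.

Wed: 10:39 AM–9:01 PM = 10 h 22 min
Thu: 8:04 AM–6:55 PM = 10 h 51 min
Fri: 11:17 AM–6:57 PM = 7 h 40 min
Sat: 7:11 AM–6:33 PM = 11 h 22 min
Sun: 11:00 AM–7:00 PM = 8 h 0 min
Total worked: 48 h 15 min = 48.25 h.
Threshold 37.5 h → overtime 10 h 45 min, regular 37 h 30 min.

Regular 37.50 hours, overtime 10.75 hours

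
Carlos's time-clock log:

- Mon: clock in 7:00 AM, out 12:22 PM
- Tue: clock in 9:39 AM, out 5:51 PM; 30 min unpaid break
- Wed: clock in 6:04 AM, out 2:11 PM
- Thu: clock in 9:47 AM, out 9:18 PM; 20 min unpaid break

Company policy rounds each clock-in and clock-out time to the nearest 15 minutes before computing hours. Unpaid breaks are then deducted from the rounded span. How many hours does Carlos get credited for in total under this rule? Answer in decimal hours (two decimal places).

32.17 hours

Mon: in 7:00 AM→7:00 AM, out 12:22 PM→12:15 PM; 5 h 15 min
Tue: in 9:39 AM→9:45 AM, out 5:51 PM→5:45 PM; 8 h 0 min − 30 min = 7 h 30 min
Wed: in 6:04 AM→6:00 AM, out 2:11 PM→2:15 PM; 8 h 15 min
Thu: in 9:47 AM→9:45 AM, out 9:18 PM→9:15 PM; 11 h 30 min − 20 min = 11 h 10 min
Total credited: 32 h 10 min.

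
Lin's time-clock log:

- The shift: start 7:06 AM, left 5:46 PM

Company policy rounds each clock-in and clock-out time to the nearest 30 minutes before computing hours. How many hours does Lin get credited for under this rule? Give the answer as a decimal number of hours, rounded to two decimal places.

11.00 hours

The shift: in 7:06 AM→7:00 AM, out 5:46 PM→6:00 PM; 11 h 0 min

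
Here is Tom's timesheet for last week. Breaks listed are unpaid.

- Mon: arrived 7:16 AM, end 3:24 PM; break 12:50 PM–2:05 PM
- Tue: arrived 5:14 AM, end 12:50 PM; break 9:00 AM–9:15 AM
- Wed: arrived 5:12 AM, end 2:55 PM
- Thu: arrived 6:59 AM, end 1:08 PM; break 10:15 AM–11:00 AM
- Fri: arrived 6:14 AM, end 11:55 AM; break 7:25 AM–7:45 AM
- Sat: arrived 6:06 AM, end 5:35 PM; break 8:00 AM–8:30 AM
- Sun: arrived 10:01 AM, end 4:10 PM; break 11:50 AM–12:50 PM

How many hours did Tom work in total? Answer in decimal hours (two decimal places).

50.83 hours

Mon: 7:16 AM–3:24 PM = 8 h 8 min; less 75 min break → 6 h 53 min
Tue: 5:14 AM–12:50 PM = 7 h 36 min; less 15 min break → 7 h 21 min
Wed: 5:12 AM–2:55 PM = 9 h 43 min
Thu: 6:59 AM–1:08 PM = 6 h 9 min; less 45 min break → 5 h 24 min
Fri: 6:14 AM–11:55 AM = 5 h 41 min; less 20 min break → 5 h 21 min
Sat: 6:06 AM–5:35 PM = 11 h 29 min; less 30 min break → 10 h 59 min
Sun: 10:01 AM–4:10 PM = 6 h 9 min; less 60 min break → 5 h 9 min
Total: 6 h 53 min + 7 h 21 min + 9 h 43 min + 5 h 24 min + 5 h 21 min + 10 h 59 min + 5 h 9 min = 50 h 50 min.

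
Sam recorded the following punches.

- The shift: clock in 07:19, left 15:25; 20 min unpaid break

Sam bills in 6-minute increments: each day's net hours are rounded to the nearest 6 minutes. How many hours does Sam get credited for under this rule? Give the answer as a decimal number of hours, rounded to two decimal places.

The shift: 07:19–15:25 = 8 h 6 min − 20 min = 7 h 46 min → rounds to 7 h 48 min

7.80 hours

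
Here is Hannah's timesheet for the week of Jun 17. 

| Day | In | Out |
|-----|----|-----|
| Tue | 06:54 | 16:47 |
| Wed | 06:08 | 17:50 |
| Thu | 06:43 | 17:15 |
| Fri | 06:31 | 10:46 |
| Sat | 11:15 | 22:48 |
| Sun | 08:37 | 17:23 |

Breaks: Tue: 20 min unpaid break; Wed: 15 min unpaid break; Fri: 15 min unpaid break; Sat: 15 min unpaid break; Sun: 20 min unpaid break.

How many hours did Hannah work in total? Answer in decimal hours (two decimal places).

55.27 hours

Tue: 06:54–16:47 = 9 h 53 min; less 20 min break → 9 h 33 min
Wed: 06:08–17:50 = 11 h 42 min; less 15 min break → 11 h 27 min
Thu: 06:43–17:15 = 10 h 32 min
Fri: 06:31–10:46 = 4 h 15 min; less 15 min break → 4 h 0 min
Sat: 11:15–22:48 = 11 h 33 min; less 15 min break → 11 h 18 min
Sun: 08:37–17:23 = 8 h 46 min; less 20 min break → 8 h 26 min
Total: 9 h 33 min + 11 h 27 min + 10 h 32 min + 4 h 0 min + 11 h 18 min + 8 h 26 min = 55 h 16 min.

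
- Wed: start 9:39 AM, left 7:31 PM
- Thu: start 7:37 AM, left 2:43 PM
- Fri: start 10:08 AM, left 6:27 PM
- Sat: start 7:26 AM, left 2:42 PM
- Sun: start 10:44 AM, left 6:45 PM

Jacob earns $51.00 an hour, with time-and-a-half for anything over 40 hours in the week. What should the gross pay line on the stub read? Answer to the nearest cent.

$2083.35

Wed: 9:39 AM–7:31 PM = 9 h 52 min
Thu: 7:37 AM–2:43 PM = 7 h 6 min
Fri: 10:08 AM–6:27 PM = 8 h 19 min
Sat: 7:26 AM–2:42 PM = 7 h 16 min
Sun: 10:44 AM–6:45 PM = 8 h 1 min
Total worked: 40 h 34 min = 2434 min.
Regular 40 h 0 min = 2400 min at $51.00/h; overtime 0 h 34 min = 34 min at $76.50/h.
Pay = (2400 × $51.00 + 34 × $76.50) ÷ 60 = $2083.35.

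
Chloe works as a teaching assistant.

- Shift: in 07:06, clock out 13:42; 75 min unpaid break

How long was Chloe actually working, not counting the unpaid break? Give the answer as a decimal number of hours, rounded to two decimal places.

5.35 hours

Shift: 07:06–13:42 = 6 h 36 min; less 75 min break → 5 h 21 min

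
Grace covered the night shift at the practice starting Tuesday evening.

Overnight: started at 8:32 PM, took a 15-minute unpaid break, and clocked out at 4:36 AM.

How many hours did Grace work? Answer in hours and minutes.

7 h 49 min

Overnight: 8:32 PM → midnight = 3 h 28 min; midnight → 4:36 AM = 4 h 36 min; span 8 h 4 min; less 15 min break → 7 h 49 min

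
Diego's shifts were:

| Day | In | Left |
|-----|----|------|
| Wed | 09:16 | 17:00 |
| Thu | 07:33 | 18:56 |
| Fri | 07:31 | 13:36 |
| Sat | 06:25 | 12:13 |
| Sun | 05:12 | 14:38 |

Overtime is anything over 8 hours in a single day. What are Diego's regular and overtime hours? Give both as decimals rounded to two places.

Regular 35.62 hours, overtime 4.82 hours

Wed: 09:16–17:00 = 7 h 44 min
Thu: 07:33–18:56 = 11 h 23 min
Fri: 07:31–13:36 = 6 h 5 min
Sat: 06:25–12:13 = 5 h 48 min
Sun: 05:12–14:38 = 9 h 26 min
Wed reg 7 h 44 min / OT 0 h 0 min; Thu reg 8 h 0 min / OT 3 h 23 min; Fri reg 6 h 5 min / OT 0 h 0 min; Sat reg 5 h 48 min / OT 0 h 0 min; Sun reg 8 h 0 min / OT 1 h 26 min.
Totals: regular 35 h 37 min, overtime 4 h 49 min.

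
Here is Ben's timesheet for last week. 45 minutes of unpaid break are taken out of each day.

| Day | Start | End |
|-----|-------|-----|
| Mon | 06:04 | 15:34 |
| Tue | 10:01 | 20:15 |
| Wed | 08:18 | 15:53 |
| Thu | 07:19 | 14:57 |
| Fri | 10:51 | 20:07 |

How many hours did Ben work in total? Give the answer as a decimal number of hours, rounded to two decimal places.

Mon: 06:04–15:34 = 9 h 30 min; less 45 min break → 8 h 45 min
Tue: 10:01–20:15 = 10 h 14 min; less 45 min break → 9 h 29 min
Wed: 08:18–15:53 = 7 h 35 min; less 45 min break → 6 h 50 min
Thu: 07:19–14:57 = 7 h 38 min; less 45 min break → 6 h 53 min
Fri: 10:51–20:07 = 9 h 16 min; less 45 min break → 8 h 31 min
Total: 8 h 45 min + 9 h 29 min + 6 h 50 min + 6 h 53 min + 8 h 31 min = 40 h 28 min.

40.47 hours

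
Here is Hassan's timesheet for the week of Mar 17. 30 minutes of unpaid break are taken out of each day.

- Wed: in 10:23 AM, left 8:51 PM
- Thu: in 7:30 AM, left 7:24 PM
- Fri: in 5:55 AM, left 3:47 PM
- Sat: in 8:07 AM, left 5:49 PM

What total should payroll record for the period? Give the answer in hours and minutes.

Wed: 10:23 AM–8:51 PM = 10 h 28 min; less 30 min break → 9 h 58 min
Thu: 7:30 AM–7:24 PM = 11 h 54 min; less 30 min break → 11 h 24 min
Fri: 5:55 AM–3:47 PM = 9 h 52 min; less 30 min break → 9 h 22 min
Sat: 8:07 AM–5:49 PM = 9 h 42 min; less 30 min break → 9 h 12 min
Total: 9 h 58 min + 11 h 24 min + 9 h 22 min + 9 h 12 min = 39 h 56 min.

39 h 56 min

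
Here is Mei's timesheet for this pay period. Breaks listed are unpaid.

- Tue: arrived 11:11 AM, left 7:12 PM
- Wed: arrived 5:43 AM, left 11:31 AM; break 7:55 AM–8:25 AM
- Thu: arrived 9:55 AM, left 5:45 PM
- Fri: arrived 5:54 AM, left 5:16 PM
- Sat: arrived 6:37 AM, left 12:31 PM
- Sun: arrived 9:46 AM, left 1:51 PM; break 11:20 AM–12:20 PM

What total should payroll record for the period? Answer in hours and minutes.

41 h 30 min

Tue: 11:11 AM–7:12 PM = 8 h 1 min
Wed: 5:43 AM–11:31 AM = 5 h 48 min; less 30 min break → 5 h 18 min
Thu: 9:55 AM–5:45 PM = 7 h 50 min
Fri: 5:54 AM–5:16 PM = 11 h 22 min
Sat: 6:37 AM–12:31 PM = 5 h 54 min
Sun: 9:46 AM–1:51 PM = 4 h 5 min; less 60 min break → 3 h 5 min
Total: 8 h 1 min + 5 h 18 min + 7 h 50 min + 11 h 22 min + 5 h 54 min + 3 h 5 min = 41 h 30 min.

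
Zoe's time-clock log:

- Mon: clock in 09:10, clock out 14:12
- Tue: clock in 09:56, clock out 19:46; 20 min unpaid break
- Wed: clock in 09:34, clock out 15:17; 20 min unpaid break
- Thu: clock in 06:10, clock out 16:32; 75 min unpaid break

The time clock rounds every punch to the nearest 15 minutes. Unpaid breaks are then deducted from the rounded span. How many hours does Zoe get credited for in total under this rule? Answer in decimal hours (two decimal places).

Mon: in 09:10→09:15, out 14:12→14:15; 5 h 0 min
Tue: in 09:56→10:00, out 19:46→19:45; 9 h 45 min − 20 min = 9 h 25 min
Wed: in 09:34→09:30, out 15:17→15:15; 5 h 45 min − 20 min = 5 h 25 min
Thu: in 06:10→06:15, out 16:32→16:30; 10 h 15 min − 75 min = 9 h 0 min
Total credited: 28 h 50 min.

28.83 hours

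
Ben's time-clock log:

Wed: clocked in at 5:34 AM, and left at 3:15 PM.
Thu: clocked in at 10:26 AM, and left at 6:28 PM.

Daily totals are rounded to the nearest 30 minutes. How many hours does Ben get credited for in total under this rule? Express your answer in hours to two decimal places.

Wed: 5:34 AM–3:15 PM = 9 h 41 min → rounds to 9 h 30 min
Thu: 10:26 AM–6:28 PM = 8 h 2 min → rounds to 8 h 0 min
Total credited: 17 h 30 min.

17.50 hours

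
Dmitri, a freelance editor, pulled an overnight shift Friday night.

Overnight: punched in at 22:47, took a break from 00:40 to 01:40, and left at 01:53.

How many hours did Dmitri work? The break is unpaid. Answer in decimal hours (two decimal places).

2.10 hours

Overnight: 22:47 → midnight = 1 h 13 min; midnight → 01:53 = 1 h 53 min; span 3 h 6 min; less 60 min break → 2 h 6 min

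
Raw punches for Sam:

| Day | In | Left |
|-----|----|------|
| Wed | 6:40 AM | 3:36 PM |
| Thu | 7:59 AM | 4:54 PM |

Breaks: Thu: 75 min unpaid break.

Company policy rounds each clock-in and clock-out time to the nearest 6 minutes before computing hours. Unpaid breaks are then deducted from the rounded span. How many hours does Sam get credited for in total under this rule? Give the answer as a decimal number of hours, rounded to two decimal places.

16.55 hours

Wed: in 6:40 AM→6:42 AM, out 3:36 PM→3:36 PM; 8 h 54 min
Thu: in 7:59 AM→8:00 AM, out 4:54 PM→4:54 PM; 8 h 54 min − 75 min = 7 h 39 min
Total credited: 16 h 33 min.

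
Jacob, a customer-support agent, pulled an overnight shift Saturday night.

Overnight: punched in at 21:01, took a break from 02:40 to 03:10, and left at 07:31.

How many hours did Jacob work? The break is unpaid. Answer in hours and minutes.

Overnight: 21:01 → midnight = 2 h 59 min; midnight → 07:31 = 7 h 31 min; span 10 h 30 min; less 30 min break → 10 h 0 min

10 h 0 min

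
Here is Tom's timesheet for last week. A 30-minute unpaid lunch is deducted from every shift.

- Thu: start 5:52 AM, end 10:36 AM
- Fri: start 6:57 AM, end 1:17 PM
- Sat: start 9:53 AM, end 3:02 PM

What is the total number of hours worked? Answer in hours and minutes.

14 h 43 min

Thu: 5:52 AM–10:36 AM = 4 h 44 min; less 30 min break → 4 h 14 min
Fri: 6:57 AM–1:17 PM = 6 h 20 min; less 30 min break → 5 h 50 min
Sat: 9:53 AM–3:02 PM = 5 h 9 min; less 30 min break → 4 h 39 min
Total: 4 h 14 min + 5 h 50 min + 4 h 39 min = 14 h 43 min.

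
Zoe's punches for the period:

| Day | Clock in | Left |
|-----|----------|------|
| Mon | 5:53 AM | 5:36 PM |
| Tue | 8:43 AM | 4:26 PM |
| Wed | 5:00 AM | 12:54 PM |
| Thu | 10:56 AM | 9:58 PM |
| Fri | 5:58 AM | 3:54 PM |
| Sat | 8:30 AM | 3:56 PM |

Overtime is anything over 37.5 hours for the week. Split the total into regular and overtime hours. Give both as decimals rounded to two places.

Mon: 5:53 AM–5:36 PM = 11 h 43 min
Tue: 8:43 AM–4:26 PM = 7 h 43 min
Wed: 5:00 AM–12:54 PM = 7 h 54 min
Thu: 10:56 AM–9:58 PM = 11 h 2 min
Fri: 5:58 AM–3:54 PM = 9 h 56 min
Sat: 8:30 AM–3:56 PM = 7 h 26 min
Total worked: 55 h 44 min = 55.73 h.
Threshold 37.5 h → overtime 18 h 14 min, regular 37 h 30 min.

Regular 37.50 hours, overtime 18.23 hours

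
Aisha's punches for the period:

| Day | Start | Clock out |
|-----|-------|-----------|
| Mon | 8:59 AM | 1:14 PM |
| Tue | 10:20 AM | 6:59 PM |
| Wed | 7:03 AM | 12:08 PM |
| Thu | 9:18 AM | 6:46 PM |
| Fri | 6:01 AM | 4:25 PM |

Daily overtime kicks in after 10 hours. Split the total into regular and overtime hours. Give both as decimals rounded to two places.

Mon: 8:59 AM–1:14 PM = 4 h 15 min
Tue: 10:20 AM–6:59 PM = 8 h 39 min
Wed: 7:03 AM–12:08 PM = 5 h 5 min
Thu: 9:18 AM–6:46 PM = 9 h 28 min
Fri: 6:01 AM–4:25 PM = 10 h 24 min
Mon reg 4 h 15 min / OT 0 h 0 min; Tue reg 8 h 39 min / OT 0 h 0 min; Wed reg 5 h 5 min / OT 0 h 0 min; Thu reg 9 h 28 min / OT 0 h 0 min; Fri reg 10 h 0 min / OT 0 h 24 min.
Totals: regular 37 h 27 min, overtime 0 h 24 min.

Regular 37.45 hours, overtime 0.40 hours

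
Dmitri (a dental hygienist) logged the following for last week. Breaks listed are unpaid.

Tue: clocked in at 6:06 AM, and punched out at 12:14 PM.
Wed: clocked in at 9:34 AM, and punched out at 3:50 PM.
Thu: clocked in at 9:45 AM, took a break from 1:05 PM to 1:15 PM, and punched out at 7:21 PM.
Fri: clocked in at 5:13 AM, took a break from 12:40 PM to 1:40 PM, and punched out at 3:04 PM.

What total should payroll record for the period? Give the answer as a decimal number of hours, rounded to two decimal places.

Tue: 6:06 AM–12:14 PM = 6 h 8 min
Wed: 9:34 AM–3:50 PM = 6 h 16 min
Thu: 9:45 AM–7:21 PM = 9 h 36 min; less 10 min break → 9 h 26 min
Fri: 5:13 AM–3:04 PM = 9 h 51 min; less 60 min break → 8 h 51 min
Total: 6 h 8 min + 6 h 16 min + 9 h 26 min + 8 h 51 min = 30 h 41 min.

30.68 hours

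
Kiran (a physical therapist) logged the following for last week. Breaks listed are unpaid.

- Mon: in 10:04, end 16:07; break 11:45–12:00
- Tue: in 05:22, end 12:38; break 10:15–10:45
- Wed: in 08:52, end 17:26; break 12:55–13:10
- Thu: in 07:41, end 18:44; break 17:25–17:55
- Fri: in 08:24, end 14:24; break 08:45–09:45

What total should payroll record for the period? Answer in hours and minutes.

Mon: 10:04–16:07 = 6 h 3 min; less 15 min break → 5 h 48 min
Tue: 05:22–12:38 = 7 h 16 min; less 30 min break → 6 h 46 min
Wed: 08:52–17:26 = 8 h 34 min; less 15 min break → 8 h 19 min
Thu: 07:41–18:44 = 11 h 3 min; less 30 min break → 10 h 33 min
Fri: 08:24–14:24 = 6 h 0 min; less 60 min break → 5 h 0 min
Total: 5 h 48 min + 6 h 46 min + 8 h 19 min + 10 h 33 min + 5 h 0 min = 36 h 26 min.

36 h 26 min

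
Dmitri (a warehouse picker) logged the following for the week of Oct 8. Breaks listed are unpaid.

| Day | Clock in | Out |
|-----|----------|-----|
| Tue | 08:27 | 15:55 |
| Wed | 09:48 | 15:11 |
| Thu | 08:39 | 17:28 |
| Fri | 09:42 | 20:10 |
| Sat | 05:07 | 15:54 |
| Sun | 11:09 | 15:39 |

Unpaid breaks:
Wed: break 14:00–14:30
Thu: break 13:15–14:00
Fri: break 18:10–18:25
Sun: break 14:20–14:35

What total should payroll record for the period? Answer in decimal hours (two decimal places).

Tue: 08:27–15:55 = 7 h 28 min
Wed: 09:48–15:11 = 5 h 23 min; less 30 min break → 4 h 53 min
Thu: 08:39–17:28 = 8 h 49 min; less 45 min break → 8 h 4 min
Fri: 09:42–20:10 = 10 h 28 min; less 15 min break → 10 h 13 min
Sat: 05:07–15:54 = 10 h 47 min
Sun: 11:09–15:39 = 4 h 30 min; less 15 min break → 4 h 15 min
Total: 7 h 28 min + 4 h 53 min + 8 h 4 min + 10 h 13 min + 10 h 47 min + 4 h 15 min = 45 h 40 min.

45.67 hours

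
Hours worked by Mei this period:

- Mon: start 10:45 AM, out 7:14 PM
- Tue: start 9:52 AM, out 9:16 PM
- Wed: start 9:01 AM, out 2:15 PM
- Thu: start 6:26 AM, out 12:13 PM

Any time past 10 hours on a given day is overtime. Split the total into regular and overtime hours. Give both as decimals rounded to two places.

Mon: 10:45 AM–7:14 PM = 8 h 29 min
Tue: 9:52 AM–9:16 PM = 11 h 24 min
Wed: 9:01 AM–2:15 PM = 5 h 14 min
Thu: 6:26 AM–12:13 PM = 5 h 47 min
Mon reg 8 h 29 min / OT 0 h 0 min; Tue reg 10 h 0 min / OT 1 h 24 min; Wed reg 5 h 14 min / OT 0 h 0 min; Thu reg 5 h 47 min / OT 0 h 0 min.
Totals: regular 29 h 30 min, overtime 1 h 24 min.

Regular 29.50 hours, overtime 1.40 hours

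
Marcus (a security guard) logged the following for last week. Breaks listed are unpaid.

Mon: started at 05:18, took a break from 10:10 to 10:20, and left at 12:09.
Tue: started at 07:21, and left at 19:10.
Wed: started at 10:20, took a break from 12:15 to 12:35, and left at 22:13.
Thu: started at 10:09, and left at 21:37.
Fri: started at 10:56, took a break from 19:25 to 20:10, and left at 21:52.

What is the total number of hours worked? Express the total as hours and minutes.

Mon: 05:18–12:09 = 6 h 51 min; less 10 min break → 6 h 41 min
Tue: 07:21–19:10 = 11 h 49 min
Wed: 10:20–22:13 = 11 h 53 min; less 20 min break → 11 h 33 min
Thu: 10:09–21:37 = 11 h 28 min
Fri: 10:56–21:52 = 10 h 56 min; less 45 min break → 10 h 11 min
Total: 6 h 41 min + 11 h 49 min + 11 h 33 min + 11 h 28 min + 10 h 11 min = 51 h 42 min.

51 h 42 min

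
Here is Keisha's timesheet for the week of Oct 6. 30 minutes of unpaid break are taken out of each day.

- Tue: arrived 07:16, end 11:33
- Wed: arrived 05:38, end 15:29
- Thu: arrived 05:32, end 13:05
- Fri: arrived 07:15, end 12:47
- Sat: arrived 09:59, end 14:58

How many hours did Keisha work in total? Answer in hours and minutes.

29 h 42 min

Tue: 07:16–11:33 = 4 h 17 min; less 30 min break → 3 h 47 min
Wed: 05:38–15:29 = 9 h 51 min; less 30 min break → 9 h 21 min
Thu: 05:32–13:05 = 7 h 33 min; less 30 min break → 7 h 3 min
Fri: 07:15–12:47 = 5 h 32 min; less 30 min break → 5 h 2 min
Sat: 09:59–14:58 = 4 h 59 min; less 30 min break → 4 h 29 min
Total: 3 h 47 min + 9 h 21 min + 7 h 3 min + 5 h 2 min + 4 h 29 min = 29 h 42 min.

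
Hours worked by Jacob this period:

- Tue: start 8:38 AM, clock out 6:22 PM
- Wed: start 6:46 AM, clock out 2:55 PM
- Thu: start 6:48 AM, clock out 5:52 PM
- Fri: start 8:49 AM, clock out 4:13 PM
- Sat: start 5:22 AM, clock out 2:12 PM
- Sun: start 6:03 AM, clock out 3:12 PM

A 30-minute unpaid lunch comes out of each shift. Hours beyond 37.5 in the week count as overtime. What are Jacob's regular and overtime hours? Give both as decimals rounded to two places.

Tue: 8:38 AM–6:22 PM = 9 h 44 min; less 30 min break → 9 h 14 min
Wed: 6:46 AM–2:55 PM = 8 h 9 min; less 30 min break → 7 h 39 min
Thu: 6:48 AM–5:52 PM = 11 h 4 min; less 30 min break → 10 h 34 min
Fri: 8:49 AM–4:13 PM = 7 h 24 min; less 30 min break → 6 h 54 min
Sat: 5:22 AM–2:12 PM = 8 h 50 min; less 30 min break → 8 h 20 min
Sun: 6:03 AM–3:12 PM = 9 h 9 min; less 30 min break → 8 h 39 min
Total worked: 51 h 20 min = 51.33 h.
Threshold 37.5 h → overtime 13 h 50 min, regular 37 h 30 min.

Regular 37.50 hours, overtime 13.83 hours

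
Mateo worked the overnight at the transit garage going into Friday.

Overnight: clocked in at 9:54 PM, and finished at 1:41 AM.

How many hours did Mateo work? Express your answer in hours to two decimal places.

Overnight: 9:54 PM → midnight = 2 h 6 min; midnight → 1:41 AM = 1 h 41 min; span 3 h 47 min

3.78 hours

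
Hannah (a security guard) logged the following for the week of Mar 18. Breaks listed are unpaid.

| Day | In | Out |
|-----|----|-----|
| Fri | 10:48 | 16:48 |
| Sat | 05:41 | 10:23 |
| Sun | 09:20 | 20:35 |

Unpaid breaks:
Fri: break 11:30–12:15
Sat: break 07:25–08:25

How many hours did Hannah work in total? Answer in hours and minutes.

Fri: 10:48–16:48 = 6 h 0 min; less 45 min break → 5 h 15 min
Sat: 05:41–10:23 = 4 h 42 min; less 60 min break → 3 h 42 min
Sun: 09:20–20:35 = 11 h 15 min
Total: 5 h 15 min + 3 h 42 min + 11 h 15 min = 20 h 12 min.

20 h 12 min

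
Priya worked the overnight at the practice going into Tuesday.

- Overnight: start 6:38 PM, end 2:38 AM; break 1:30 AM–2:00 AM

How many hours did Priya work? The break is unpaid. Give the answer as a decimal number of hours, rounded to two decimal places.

Overnight: 6:38 PM → midnight = 5 h 22 min; midnight → 2:38 AM = 2 h 38 min; span 8 h 0 min; less 30 min break → 7 h 30 min

7.50 hours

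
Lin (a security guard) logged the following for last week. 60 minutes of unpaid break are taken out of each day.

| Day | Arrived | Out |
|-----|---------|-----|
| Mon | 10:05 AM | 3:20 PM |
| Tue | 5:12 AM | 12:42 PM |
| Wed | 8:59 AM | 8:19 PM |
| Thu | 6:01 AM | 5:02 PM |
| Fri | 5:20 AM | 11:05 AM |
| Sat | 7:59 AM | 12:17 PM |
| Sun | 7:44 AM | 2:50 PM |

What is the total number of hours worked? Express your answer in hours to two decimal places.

Mon: 10:05 AM–3:20 PM = 5 h 15 min; less 60 min break → 4 h 15 min
Tue: 5:12 AM–12:42 PM = 7 h 30 min; less 60 min break → 6 h 30 min
Wed: 8:59 AM–8:19 PM = 11 h 20 min; less 60 min break → 10 h 20 min
Thu: 6:01 AM–5:02 PM = 11 h 1 min; less 60 min break → 10 h 1 min
Fri: 5:20 AM–11:05 AM = 5 h 45 min; less 60 min break → 4 h 45 min
Sat: 7:59 AM–12:17 PM = 4 h 18 min; less 60 min break → 3 h 18 min
Sun: 7:44 AM–2:50 PM = 7 h 6 min; less 60 min break → 6 h 6 min
Total: 4 h 15 min + 6 h 30 min + 10 h 20 min + 10 h 1 min + 4 h 45 min + 3 h 18 min + 6 h 6 min = 45 h 15 min.

45.25 hours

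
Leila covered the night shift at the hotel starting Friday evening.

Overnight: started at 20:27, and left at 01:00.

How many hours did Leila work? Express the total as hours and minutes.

4 h 33 min

Overnight: 20:27 → midnight = 3 h 33 min; midnight → 01:00 = 1 h 0 min; span 4 h 33 min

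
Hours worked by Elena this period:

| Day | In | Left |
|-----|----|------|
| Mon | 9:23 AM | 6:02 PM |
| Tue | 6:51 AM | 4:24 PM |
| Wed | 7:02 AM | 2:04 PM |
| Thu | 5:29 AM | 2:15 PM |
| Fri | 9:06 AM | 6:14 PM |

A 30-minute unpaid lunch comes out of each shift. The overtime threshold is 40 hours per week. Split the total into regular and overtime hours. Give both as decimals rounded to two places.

Mon: 9:23 AM–6:02 PM = 8 h 39 min; less 30 min break → 8 h 9 min
Tue: 6:51 AM–4:24 PM = 9 h 33 min; less 30 min break → 9 h 3 min
Wed: 7:02 AM–2:04 PM = 7 h 2 min; less 30 min break → 6 h 32 min
Thu: 5:29 AM–2:15 PM = 8 h 46 min; less 30 min break → 8 h 16 min
Fri: 9:06 AM–6:14 PM = 9 h 8 min; less 30 min break → 8 h 38 min
Total worked: 40 h 38 min = 40.63 h.
Threshold 40 h → overtime 0 h 38 min, regular 40 h 0 min.

Regular 40.00 hours, overtime 0.63 hours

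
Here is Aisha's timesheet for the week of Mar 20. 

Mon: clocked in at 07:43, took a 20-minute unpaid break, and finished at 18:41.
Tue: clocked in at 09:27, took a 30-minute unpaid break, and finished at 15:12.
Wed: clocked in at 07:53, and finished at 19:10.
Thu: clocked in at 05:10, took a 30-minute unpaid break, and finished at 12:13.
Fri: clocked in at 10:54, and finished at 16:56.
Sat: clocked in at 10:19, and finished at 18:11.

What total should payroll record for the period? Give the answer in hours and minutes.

Mon: 07:43–18:41 = 10 h 58 min; less 20 min break → 10 h 38 min
Tue: 09:27–15:12 = 5 h 45 min; less 30 min break → 5 h 15 min
Wed: 07:53–19:10 = 11 h 17 min
Thu: 05:10–12:13 = 7 h 3 min; less 30 min break → 6 h 33 min
Fri: 10:54–16:56 = 6 h 2 min
Sat: 10:19–18:11 = 7 h 52 min
Total: 10 h 38 min + 5 h 15 min + 11 h 17 min + 6 h 33 min + 6 h 2 min + 7 h 52 min = 47 h 37 min.

47 h 37 min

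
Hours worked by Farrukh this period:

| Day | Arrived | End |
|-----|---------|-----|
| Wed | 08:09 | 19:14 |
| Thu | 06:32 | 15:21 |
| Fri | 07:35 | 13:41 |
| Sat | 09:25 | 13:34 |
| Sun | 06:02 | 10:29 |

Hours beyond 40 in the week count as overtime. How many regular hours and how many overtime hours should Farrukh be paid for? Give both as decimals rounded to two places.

Regular 34.60 hours, overtime 0.00 hours

Wed: 08:09–19:14 = 11 h 5 min
Thu: 06:32–15:21 = 8 h 49 min
Fri: 07:35–13:41 = 6 h 6 min
Sat: 09:25–13:34 = 4 h 9 min
Sun: 06:02–10:29 = 4 h 27 min
Total worked: 34 h 36 min = 34.60 h.
Threshold 40 h → overtime 0 h 0 min, regular 34 h 36 min.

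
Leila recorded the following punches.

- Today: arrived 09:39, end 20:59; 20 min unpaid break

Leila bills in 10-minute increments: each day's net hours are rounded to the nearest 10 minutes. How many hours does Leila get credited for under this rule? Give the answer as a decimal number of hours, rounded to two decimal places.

11.00 hours

Today: 09:39–20:59 = 11 h 20 min − 20 min = 11 h 0 min → rounds to 11 h 0 min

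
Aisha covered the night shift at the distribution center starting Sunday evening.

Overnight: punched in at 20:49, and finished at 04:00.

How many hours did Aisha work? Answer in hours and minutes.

7 h 11 min

Overnight: 20:49 → midnight = 3 h 11 min; midnight → 04:00 = 4 h 0 min; span 7 h 11 min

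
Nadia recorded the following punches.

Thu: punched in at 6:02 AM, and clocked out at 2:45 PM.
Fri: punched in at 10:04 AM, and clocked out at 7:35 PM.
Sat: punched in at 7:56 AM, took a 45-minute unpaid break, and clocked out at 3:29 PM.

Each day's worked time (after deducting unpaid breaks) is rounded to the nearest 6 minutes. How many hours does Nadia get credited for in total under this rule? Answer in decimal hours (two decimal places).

25.00 hours

Thu: 6:02 AM–2:45 PM = 8 h 43 min → rounds to 8 h 42 min
Fri: 10:04 AM–7:35 PM = 9 h 31 min → rounds to 9 h 30 min
Sat: 7:56 AM–3:29 PM = 7 h 33 min − 45 min = 6 h 48 min → rounds to 6 h 48 min
Total credited: 25 h 0 min.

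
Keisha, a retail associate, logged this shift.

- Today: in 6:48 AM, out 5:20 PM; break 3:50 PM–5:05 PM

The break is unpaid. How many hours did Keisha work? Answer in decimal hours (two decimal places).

Today: 6:48 AM–5:20 PM = 10 h 32 min; less 75 min break → 9 h 17 min

9.28 hours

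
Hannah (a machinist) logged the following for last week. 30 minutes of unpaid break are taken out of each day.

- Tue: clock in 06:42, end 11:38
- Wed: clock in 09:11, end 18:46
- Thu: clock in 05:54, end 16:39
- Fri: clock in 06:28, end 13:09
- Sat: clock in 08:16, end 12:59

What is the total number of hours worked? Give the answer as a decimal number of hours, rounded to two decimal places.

34.17 hours

Tue: 06:42–11:38 = 4 h 56 min; less 30 min break → 4 h 26 min
Wed: 09:11–18:46 = 9 h 35 min; less 30 min break → 9 h 5 min
Thu: 05:54–16:39 = 10 h 45 min; less 30 min break → 10 h 15 min
Fri: 06:28–13:09 = 6 h 41 min; less 30 min break → 6 h 11 min
Sat: 08:16–12:59 = 4 h 43 min; less 30 min break → 4 h 13 min
Total: 4 h 26 min + 9 h 5 min + 10 h 15 min + 6 h 11 min + 4 h 13 min = 34 h 10 min.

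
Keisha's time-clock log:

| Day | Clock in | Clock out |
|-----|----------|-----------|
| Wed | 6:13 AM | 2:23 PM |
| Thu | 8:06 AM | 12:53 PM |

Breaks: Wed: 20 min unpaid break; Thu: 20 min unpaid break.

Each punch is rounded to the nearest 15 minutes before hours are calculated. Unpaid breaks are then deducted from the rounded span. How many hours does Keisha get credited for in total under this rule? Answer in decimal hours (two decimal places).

12.58 hours

Wed: in 6:13 AM→6:15 AM, out 2:23 PM→2:30 PM; 8 h 15 min − 20 min = 7 h 55 min
Thu: in 8:06 AM→8:00 AM, out 12:53 PM→1:00 PM; 5 h 0 min − 20 min = 4 h 40 min
Total credited: 12 h 35 min.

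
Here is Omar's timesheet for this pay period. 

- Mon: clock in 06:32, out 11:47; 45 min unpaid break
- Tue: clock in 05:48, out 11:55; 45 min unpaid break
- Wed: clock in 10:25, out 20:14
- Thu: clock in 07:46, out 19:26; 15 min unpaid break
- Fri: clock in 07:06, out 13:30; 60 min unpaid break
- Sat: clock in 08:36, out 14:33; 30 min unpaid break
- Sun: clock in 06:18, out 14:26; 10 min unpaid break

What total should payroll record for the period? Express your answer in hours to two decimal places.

49.92 hours

Mon: 06:32–11:47 = 5 h 15 min; less 45 min break → 4 h 30 min
Tue: 05:48–11:55 = 6 h 7 min; less 45 min break → 5 h 22 min
Wed: 10:25–20:14 = 9 h 49 min
Thu: 07:46–19:26 = 11 h 40 min; less 15 min break → 11 h 25 min
Fri: 07:06–13:30 = 6 h 24 min; less 60 min break → 5 h 24 min
Sat: 08:36–14:33 = 5 h 57 min; less 30 min break → 5 h 27 min
Sun: 06:18–14:26 = 8 h 8 min; less 10 min break → 7 h 58 min
Total: 4 h 30 min + 5 h 22 min + 9 h 49 min + 11 h 25 min + 5 h 24 min + 5 h 27 min + 7 h 58 min = 49 h 55 min.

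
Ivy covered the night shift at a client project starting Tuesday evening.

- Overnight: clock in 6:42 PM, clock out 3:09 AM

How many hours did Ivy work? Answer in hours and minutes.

8 h 27 min

Overnight: 6:42 PM → midnight = 5 h 18 min; midnight → 3:09 AM = 3 h 9 min; span 8 h 27 min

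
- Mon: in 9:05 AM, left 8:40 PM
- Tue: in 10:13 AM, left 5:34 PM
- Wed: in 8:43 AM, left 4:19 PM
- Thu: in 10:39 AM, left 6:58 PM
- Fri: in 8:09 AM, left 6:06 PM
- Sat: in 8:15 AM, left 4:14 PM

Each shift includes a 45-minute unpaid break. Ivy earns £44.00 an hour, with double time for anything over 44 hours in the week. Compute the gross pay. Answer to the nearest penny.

£2312.93

Mon: 9:05 AM–8:40 PM = 11 h 35 min; less 45 min break → 10 h 50 min
Tue: 10:13 AM–5:34 PM = 7 h 21 min; less 45 min break → 6 h 36 min
Wed: 8:43 AM–4:19 PM = 7 h 36 min; less 45 min break → 6 h 51 min
Thu: 10:39 AM–6:58 PM = 8 h 19 min; less 45 min break → 7 h 34 min
Fri: 8:09 AM–6:06 PM = 9 h 57 min; less 45 min break → 9 h 12 min
Sat: 8:15 AM–4:14 PM = 7 h 59 min; less 45 min break → 7 h 14 min
Total worked: 48 h 17 min = 2897 min.
Regular 44 h 0 min = 2640 min at £44.00/h; overtime 4 h 17 min = 257 min at £88.00/h.
Pay = (2640 × £44.00 + 257 × £88.00) ÷ 60 = £2312.93.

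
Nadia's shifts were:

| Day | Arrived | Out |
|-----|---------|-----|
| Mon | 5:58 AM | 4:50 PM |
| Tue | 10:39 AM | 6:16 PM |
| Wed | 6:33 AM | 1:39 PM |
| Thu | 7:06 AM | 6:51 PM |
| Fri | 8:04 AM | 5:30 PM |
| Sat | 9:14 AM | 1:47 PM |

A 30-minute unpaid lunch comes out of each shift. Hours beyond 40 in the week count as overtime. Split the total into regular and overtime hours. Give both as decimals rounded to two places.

Mon: 5:58 AM–4:50 PM = 10 h 52 min; less 30 min break → 10 h 22 min
Tue: 10:39 AM–6:16 PM = 7 h 37 min; less 30 min break → 7 h 7 min
Wed: 6:33 AM–1:39 PM = 7 h 6 min; less 30 min break → 6 h 36 min
Thu: 7:06 AM–6:51 PM = 11 h 45 min; less 30 min break → 11 h 15 min
Fri: 8:04 AM–5:30 PM = 9 h 26 min; less 30 min break → 8 h 56 min
Sat: 9:14 AM–1:47 PM = 4 h 33 min; less 30 min break → 4 h 3 min
Total worked: 48 h 19 min = 48.32 h.
Threshold 40 h → overtime 8 h 19 min, regular 40 h 0 min.

Regular 40.00 hours, overtime 8.32 hours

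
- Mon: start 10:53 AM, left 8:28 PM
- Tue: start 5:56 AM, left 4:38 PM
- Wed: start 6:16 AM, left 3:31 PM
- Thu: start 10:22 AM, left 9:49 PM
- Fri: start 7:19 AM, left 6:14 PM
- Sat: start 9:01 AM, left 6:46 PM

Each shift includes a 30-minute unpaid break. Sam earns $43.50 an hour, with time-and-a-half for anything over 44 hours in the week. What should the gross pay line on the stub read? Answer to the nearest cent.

Mon: 10:53 AM–8:28 PM = 9 h 35 min; less 30 min break → 9 h 5 min
Tue: 5:56 AM–4:38 PM = 10 h 42 min; less 30 min break → 10 h 12 min
Wed: 6:16 AM–3:31 PM = 9 h 15 min; less 30 min break → 8 h 45 min
Thu: 10:22 AM–9:49 PM = 11 h 27 min; less 30 min break → 10 h 57 min
Fri: 7:19 AM–6:14 PM = 10 h 55 min; less 30 min break → 10 h 25 min
Sat: 9:01 AM–6:46 PM = 9 h 45 min; less 30 min break → 9 h 15 min
Total worked: 58 h 39 min = 3519 min.
Regular 44 h 0 min = 2640 min at $43.50/h; overtime 14 h 39 min = 879 min at $65.25/h.
Pay = (2640 × $43.50 + 879 × $65.25) ÷ 60 = $2869.91.

$2869.91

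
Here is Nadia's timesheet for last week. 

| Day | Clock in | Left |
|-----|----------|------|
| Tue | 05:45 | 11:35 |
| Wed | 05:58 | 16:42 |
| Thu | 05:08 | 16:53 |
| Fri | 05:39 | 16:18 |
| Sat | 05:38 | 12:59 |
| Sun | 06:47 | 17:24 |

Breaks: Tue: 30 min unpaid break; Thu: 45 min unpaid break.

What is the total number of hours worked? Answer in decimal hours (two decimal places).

Tue: 05:45–11:35 = 5 h 50 min; less 30 min break → 5 h 20 min
Wed: 05:58–16:42 = 10 h 44 min
Thu: 05:08–16:53 = 11 h 45 min; less 45 min break → 11 h 0 min
Fri: 05:39–16:18 = 10 h 39 min
Sat: 05:38–12:59 = 7 h 21 min
Sun: 06:47–17:24 = 10 h 37 min
Total: 5 h 20 min + 10 h 44 min + 11 h 0 min + 10 h 39 min + 7 h 21 min + 10 h 37 min = 55 h 41 min.

55.68 hours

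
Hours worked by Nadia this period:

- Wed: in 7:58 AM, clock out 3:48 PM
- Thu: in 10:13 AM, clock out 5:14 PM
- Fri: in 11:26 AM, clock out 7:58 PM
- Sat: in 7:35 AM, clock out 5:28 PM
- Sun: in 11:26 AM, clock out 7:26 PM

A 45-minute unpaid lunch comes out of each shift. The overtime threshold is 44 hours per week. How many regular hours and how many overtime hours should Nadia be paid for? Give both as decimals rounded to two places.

Wed: 7:58 AM–3:48 PM = 7 h 50 min; less 45 min break → 7 h 5 min
Thu: 10:13 AM–5:14 PM = 7 h 1 min; less 45 min break → 6 h 16 min
Fri: 11:26 AM–7:58 PM = 8 h 32 min; less 45 min break → 7 h 47 min
Sat: 7:35 AM–5:28 PM = 9 h 53 min; less 45 min break → 9 h 8 min
Sun: 11:26 AM–7:26 PM = 8 h 0 min; less 45 min break → 7 h 15 min
Total worked: 37 h 31 min = 37.52 h.
Threshold 44 h → overtime 0 h 0 min, regular 37 h 31 min.

Regular 37.52 hours, overtime 0.00 hours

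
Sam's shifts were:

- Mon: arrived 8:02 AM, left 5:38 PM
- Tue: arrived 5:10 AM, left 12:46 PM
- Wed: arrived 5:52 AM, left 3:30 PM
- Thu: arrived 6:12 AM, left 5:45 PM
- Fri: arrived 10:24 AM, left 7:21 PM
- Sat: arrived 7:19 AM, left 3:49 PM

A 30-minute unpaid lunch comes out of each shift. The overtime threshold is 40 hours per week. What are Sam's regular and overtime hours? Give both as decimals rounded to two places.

Regular 40.00 hours, overtime 12.83 hours

Mon: 8:02 AM–5:38 PM = 9 h 36 min; less 30 min break → 9 h 6 min
Tue: 5:10 AM–12:46 PM = 7 h 36 min; less 30 min break → 7 h 6 min
Wed: 5:52 AM–3:30 PM = 9 h 38 min; less 30 min break → 9 h 8 min
Thu: 6:12 AM–5:45 PM = 11 h 33 min; less 30 min break → 11 h 3 min
Fri: 10:24 AM–7:21 PM = 8 h 57 min; less 30 min break → 8 h 27 min
Sat: 7:19 AM–3:49 PM = 8 h 30 min; less 30 min break → 8 h 0 min
Total worked: 52 h 50 min = 52.83 h.
Threshold 40 h → overtime 12 h 50 min, regular 40 h 0 min.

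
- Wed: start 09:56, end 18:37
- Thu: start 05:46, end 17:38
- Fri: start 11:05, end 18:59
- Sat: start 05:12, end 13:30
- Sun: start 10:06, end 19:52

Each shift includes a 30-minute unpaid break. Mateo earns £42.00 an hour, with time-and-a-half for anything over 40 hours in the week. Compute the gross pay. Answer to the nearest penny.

£1933.05

Wed: 09:56–18:37 = 8 h 41 min; less 30 min break → 8 h 11 min
Thu: 05:46–17:38 = 11 h 52 min; less 30 min break → 11 h 22 min
Fri: 11:05–18:59 = 7 h 54 min; less 30 min break → 7 h 24 min
Sat: 05:12–13:30 = 8 h 18 min; less 30 min break → 7 h 48 min
Sun: 10:06–19:52 = 9 h 46 min; less 30 min break → 9 h 16 min
Total worked: 44 h 1 min = 2641 min.
Regular 40 h 0 min = 2400 min at £42.00/h; overtime 4 h 1 min = 241 min at £63.00/h.
Pay = (2400 × £42.00 + 241 × £63.00) ÷ 60 = £1933.05.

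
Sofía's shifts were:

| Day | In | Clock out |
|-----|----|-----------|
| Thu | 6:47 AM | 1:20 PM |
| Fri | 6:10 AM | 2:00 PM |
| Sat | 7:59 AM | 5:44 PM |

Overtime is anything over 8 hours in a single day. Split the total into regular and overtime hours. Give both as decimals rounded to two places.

Thu: 6:47 AM–1:20 PM = 6 h 33 min
Fri: 6:10 AM–2:00 PM = 7 h 50 min
Sat: 7:59 AM–5:44 PM = 9 h 45 min
Thu reg 6 h 33 min / OT 0 h 0 min; Fri reg 7 h 50 min / OT 0 h 0 min; Sat reg 8 h 0 min / OT 1 h 45 min.
Totals: regular 22 h 23 min, overtime 1 h 45 min.

Regular 22.38 hours, overtime 1.75 hours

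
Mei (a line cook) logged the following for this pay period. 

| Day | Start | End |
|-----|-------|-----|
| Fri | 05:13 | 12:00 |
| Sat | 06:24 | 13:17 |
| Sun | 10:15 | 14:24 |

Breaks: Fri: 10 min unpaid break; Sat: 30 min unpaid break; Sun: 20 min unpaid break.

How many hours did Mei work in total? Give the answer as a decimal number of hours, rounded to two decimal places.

16.82 hours

Fri: 05:13–12:00 = 6 h 47 min; less 10 min break → 6 h 37 min
Sat: 06:24–13:17 = 6 h 53 min; less 30 min break → 6 h 23 min
Sun: 10:15–14:24 = 4 h 9 min; less 20 min break → 3 h 49 min
Total: 6 h 37 min + 6 h 23 min + 3 h 49 min = 16 h 49 min.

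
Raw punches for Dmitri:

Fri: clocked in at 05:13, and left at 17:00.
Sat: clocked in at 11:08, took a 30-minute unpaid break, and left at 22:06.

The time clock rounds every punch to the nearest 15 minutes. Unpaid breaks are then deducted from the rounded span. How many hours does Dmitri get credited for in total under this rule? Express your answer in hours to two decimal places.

22.00 hours

Fri: in 05:13→05:15, out 17:00→17:00; 11 h 45 min
Sat: in 11:08→11:15, out 22:06→22:00; 10 h 45 min − 30 min = 10 h 15 min
Total credited: 22 h 0 min.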